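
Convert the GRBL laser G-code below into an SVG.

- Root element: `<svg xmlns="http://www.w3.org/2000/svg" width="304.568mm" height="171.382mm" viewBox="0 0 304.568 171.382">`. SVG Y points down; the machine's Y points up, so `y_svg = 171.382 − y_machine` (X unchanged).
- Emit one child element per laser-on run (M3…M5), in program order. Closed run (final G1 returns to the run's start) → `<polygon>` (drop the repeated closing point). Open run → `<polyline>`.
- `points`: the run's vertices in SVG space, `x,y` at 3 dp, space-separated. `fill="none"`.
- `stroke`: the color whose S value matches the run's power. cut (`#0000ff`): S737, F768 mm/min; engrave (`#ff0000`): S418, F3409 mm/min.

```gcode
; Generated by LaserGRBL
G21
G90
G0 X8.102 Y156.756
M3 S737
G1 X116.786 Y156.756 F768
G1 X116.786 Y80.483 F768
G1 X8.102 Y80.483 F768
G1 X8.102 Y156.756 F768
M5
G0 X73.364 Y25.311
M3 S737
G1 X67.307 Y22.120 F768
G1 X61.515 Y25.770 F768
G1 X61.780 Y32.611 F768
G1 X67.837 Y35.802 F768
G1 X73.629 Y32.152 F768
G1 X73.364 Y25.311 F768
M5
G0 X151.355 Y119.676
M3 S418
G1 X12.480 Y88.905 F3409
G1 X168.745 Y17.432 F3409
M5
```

y_svg = 171.382 − y_m.

[1] S737→`#0000ff` (cut); closed run; points: 8.102,14.626 116.786,14.626 116.786,90.899 8.102,90.899

[2] S737→`#0000ff` (cut); closed run; points: 73.364,146.071 67.307,149.262 61.515,145.612 61.780,138.771 67.837,135.580 73.629,139.230

[3] S418→`#ff0000` (engrave); open run; points: 151.355,51.706 12.480,82.477 168.745,153.950

<svg xmlns="http://www.w3.org/2000/svg" width="304.568mm" height="171.382mm" viewBox="0 0 304.568 171.382">
  <polygon points="8.102,14.626 116.786,14.626 116.786,90.899 8.102,90.899" fill="none" stroke="#0000ff"/>
  <polygon points="73.364,146.071 67.307,149.262 61.515,145.612 61.780,138.771 67.837,135.580 73.629,139.230" fill="none" stroke="#0000ff"/>
  <polyline points="151.355,51.706 12.480,82.477 168.745,153.950" fill="none" stroke="#ff0000"/>
</svg>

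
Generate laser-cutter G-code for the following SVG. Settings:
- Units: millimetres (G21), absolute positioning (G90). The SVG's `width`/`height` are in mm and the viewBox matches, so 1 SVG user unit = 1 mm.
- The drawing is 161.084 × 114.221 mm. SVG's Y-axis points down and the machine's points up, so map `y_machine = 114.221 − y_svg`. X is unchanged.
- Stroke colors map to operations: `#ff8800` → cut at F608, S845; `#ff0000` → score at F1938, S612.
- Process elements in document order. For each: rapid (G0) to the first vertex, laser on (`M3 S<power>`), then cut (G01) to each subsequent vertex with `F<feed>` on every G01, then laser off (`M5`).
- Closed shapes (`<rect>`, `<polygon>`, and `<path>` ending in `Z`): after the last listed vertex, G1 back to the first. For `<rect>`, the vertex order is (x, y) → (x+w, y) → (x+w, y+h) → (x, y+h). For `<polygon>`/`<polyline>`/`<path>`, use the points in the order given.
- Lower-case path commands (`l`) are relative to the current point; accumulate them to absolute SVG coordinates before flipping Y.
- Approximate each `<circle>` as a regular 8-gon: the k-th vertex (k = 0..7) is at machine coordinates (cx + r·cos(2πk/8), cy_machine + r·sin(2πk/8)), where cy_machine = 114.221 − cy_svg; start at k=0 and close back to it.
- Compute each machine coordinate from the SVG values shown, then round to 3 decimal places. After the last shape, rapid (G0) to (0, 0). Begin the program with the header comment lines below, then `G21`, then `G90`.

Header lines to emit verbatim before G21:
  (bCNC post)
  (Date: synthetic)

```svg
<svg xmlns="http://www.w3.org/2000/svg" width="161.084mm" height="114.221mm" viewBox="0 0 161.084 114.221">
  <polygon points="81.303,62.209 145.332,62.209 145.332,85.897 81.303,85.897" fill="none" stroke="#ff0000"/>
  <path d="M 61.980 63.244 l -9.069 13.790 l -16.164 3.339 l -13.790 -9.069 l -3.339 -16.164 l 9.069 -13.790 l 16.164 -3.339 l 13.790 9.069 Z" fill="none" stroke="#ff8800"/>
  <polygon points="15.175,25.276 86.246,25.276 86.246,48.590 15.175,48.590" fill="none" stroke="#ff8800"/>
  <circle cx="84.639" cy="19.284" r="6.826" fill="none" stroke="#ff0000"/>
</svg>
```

viewBox `0 0 161.084 114.221` with mm width/height → 1 unit = 1 mm. Flip: y_m = 114.221 − y_svg.

**Shape 1** — `<polygon>` rectangle, stroke `#ff0000` → score (S612, F1938). Machine vertices: (81.303,52.012) → (145.332,52.012) → (145.332,28.324) → (81.303,28.324) → (81.303,52.012). Closed: final G1 returns to the first vertex.

**Shape 2** — `<path>` regular polygon, stroke `#ff8800` → cut (S845, F608). Machine vertices: (61.980,50.977) → (52.911,37.187) → (36.747,33.848) → (22.957,42.917) → (19.618,59.081) → (28.687,72.871) → (44.851,76.210) → (58.641,67.141) → (61.980,50.977). Closed: final G1 returns to the first vertex.

**Shape 3** — `<polygon>` rectangle, stroke `#ff8800` → cut (S845, F608). Machine vertices: (15.175,88.945) → (86.246,88.945) → (86.246,65.631) → (15.175,65.631) → (15.175,88.945). Closed: final G1 returns to the first vertex.

**Shape 4** — `<circle>` circle, stroke `#ff0000` → score (S612, F1938). Machine vertices: (91.465,94.937) → (89.466,99.764) → (84.639,101.763) → (79.812,99.764) → (77.813,94.937) → (79.812,90.110) → (84.639,88.111) → (89.466,90.110) → (91.465,94.937). Closed: final G1 returns to the first vertex.

(bCNC post)
(Date: synthetic)
G21
G90
G0 X81.303 Y52.012
M3 S612
G01 X145.332 Y52.012 F1938
G01 X145.332 Y28.324 F1938
G01 X81.303 Y28.324 F1938
G01 X81.303 Y52.012 F1938
M5
G0 X61.980 Y50.977
M3 S845
G01 X52.911 Y37.187 F608
G01 X36.747 Y33.848 F608
G01 X22.957 Y42.917 F608
G01 X19.618 Y59.081 F608
G01 X28.687 Y72.871 F608
G01 X44.851 Y76.210 F608
G01 X58.641 Y67.141 F608
G01 X61.980 Y50.977 F608
M5
G0 X15.175 Y88.945
M3 S845
G01 X86.246 Y88.945 F608
G01 X86.246 Y65.631 F608
G01 X15.175 Y65.631 F608
G01 X15.175 Y88.945 F608
M5
G0 X91.465 Y94.937
M3 S612
G01 X89.466 Y99.764 F1938
G01 X84.639 Y101.763 F1938
G01 X79.812 Y99.764 F1938
G01 X77.813 Y94.937 F1938
G01 X79.812 Y90.110 F1938
G01 X84.639 Y88.111 F1938
G01 X89.466 Y90.110 F1938
G01 X91.465 Y94.937 F1938
M5
G0 X0.000 Y0.000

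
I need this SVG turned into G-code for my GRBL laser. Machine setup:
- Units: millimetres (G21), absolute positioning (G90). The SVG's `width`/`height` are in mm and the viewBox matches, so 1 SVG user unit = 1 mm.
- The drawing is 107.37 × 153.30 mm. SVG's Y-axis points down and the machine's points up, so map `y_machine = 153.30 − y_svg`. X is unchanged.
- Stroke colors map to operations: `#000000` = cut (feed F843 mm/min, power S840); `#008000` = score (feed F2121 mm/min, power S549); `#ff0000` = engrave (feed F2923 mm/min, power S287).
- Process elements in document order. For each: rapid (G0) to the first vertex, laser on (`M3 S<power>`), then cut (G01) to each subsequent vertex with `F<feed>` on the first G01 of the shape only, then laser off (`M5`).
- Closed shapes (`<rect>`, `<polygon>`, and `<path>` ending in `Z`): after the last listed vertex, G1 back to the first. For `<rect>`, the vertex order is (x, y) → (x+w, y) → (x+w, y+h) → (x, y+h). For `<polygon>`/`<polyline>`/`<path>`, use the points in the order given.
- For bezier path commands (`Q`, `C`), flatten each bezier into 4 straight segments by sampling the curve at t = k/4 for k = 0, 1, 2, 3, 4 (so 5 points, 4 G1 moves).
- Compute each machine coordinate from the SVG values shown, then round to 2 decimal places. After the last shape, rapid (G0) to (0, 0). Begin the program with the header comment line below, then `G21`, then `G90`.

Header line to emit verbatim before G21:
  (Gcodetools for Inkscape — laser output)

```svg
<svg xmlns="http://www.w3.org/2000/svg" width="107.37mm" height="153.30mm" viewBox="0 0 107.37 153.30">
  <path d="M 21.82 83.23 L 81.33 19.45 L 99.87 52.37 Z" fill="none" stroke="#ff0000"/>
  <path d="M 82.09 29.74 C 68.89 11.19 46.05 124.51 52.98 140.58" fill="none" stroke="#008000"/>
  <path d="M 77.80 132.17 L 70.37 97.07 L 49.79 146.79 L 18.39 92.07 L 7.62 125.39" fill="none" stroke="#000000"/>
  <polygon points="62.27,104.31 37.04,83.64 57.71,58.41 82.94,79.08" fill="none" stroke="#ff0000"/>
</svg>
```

viewBox `0 0 107.37 153.30` with mm width/height → 1 unit = 1 mm. Flip: y_m = 153.30 − y_svg.

**Shape 1** — `<path>` closed polygon, stroke `#ff0000` → engrave (S287, F2923). Machine vertices: (21.82,70.07) → (81.33,133.85) → (99.87,100.93) → (21.82,70.07). Closed: final G1 returns to the first vertex.

**Shape 2** — `<path>` cubic bezier, stroke `#008000` → score (S549, F2121). Control points (SVG): P0=(82.09,29.74), P1=(68.89,11.19), P2=(46.05,124.51), P3=(52.98,140.58); sampled at t=k/4. Machine vertices: (82.09,123.56) → (71.00,116.33) → (59.99,81.12) → (52.75,39.43) → (52.98,12.72). Open path.

**Shape 3** — `<path>` open polyline, stroke `#000000` → cut (S840, F843). Machine vertices: (77.80,21.13) → (70.37,56.23) → (49.79,6.51) → (18.39,61.23) → (7.62,27.91). Open path.

**Shape 4** — `<polygon>` regular polygon, stroke `#ff0000` → engrave (S287, F2923). Machine vertices: (62.27,48.99) → (37.04,69.66) → (57.71,94.89) → (82.94,74.22) → (62.27,48.99). Closed: final G1 returns to the first vertex.

(Gcodetools for Inkscape — laser output)
G21
G90
G0 X21.82 Y70.07
M3 S287
G01 X81.33 Y133.85 F2923
G01 X99.87 Y100.93
G01 X21.82 Y70.07
M5
G0 X82.09 Y123.56
M3 S549
G01 X71.00 Y116.33 F2121
G01 X59.99 Y81.12
G01 X52.75 Y39.43
G01 X52.98 Y12.72
M5
G0 X77.80 Y21.13
M3 S840
G01 X70.37 Y56.23 F843
G01 X49.79 Y6.51
G01 X18.39 Y61.23
G01 X7.62 Y27.91
M5
G0 X62.27 Y48.99
M3 S287
G01 X37.04 Y69.66 F2923
G01 X57.71 Y94.89
G01 X82.94 Y74.22
G01 X62.27 Y48.99
M5
G0 X0.00 Y0.00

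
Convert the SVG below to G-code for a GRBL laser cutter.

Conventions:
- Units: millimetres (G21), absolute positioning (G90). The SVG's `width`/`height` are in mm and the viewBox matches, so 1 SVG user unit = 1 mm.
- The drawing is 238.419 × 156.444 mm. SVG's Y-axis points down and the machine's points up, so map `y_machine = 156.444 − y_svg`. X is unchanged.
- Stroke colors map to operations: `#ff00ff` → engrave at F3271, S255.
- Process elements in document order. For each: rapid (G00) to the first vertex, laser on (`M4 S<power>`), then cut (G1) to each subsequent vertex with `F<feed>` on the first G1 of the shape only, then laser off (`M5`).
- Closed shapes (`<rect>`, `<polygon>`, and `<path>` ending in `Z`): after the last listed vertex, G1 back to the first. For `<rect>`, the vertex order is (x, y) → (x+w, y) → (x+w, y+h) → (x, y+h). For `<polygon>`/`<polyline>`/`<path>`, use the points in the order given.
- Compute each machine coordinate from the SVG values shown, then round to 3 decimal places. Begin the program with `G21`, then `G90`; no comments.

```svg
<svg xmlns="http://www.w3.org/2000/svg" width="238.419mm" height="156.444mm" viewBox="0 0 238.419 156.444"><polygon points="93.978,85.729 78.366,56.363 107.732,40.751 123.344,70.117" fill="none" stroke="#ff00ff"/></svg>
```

Since the viewBox matches the mm dimensions, user units are millimetres directly. The only transform is the Y-flip y_m = 156.444 − y_svg.

Shape 1 is a regular polygon drawn with `<polygon>`. Its stroke #ff00ff means engrave at S255, F3271. After flipping Y the toolpath is (93.978,70.715) → (78.366,100.081) → (107.732,115.693) → (123.344,86.327) → (93.978,70.715), returning to the start.

G21
G90
G00 X93.978 Y70.715
M4 S255
G1 X78.366 Y100.081 F3271
G1 X107.732 Y115.693
G1 X123.344 Y86.327
G1 X93.978 Y70.715
M5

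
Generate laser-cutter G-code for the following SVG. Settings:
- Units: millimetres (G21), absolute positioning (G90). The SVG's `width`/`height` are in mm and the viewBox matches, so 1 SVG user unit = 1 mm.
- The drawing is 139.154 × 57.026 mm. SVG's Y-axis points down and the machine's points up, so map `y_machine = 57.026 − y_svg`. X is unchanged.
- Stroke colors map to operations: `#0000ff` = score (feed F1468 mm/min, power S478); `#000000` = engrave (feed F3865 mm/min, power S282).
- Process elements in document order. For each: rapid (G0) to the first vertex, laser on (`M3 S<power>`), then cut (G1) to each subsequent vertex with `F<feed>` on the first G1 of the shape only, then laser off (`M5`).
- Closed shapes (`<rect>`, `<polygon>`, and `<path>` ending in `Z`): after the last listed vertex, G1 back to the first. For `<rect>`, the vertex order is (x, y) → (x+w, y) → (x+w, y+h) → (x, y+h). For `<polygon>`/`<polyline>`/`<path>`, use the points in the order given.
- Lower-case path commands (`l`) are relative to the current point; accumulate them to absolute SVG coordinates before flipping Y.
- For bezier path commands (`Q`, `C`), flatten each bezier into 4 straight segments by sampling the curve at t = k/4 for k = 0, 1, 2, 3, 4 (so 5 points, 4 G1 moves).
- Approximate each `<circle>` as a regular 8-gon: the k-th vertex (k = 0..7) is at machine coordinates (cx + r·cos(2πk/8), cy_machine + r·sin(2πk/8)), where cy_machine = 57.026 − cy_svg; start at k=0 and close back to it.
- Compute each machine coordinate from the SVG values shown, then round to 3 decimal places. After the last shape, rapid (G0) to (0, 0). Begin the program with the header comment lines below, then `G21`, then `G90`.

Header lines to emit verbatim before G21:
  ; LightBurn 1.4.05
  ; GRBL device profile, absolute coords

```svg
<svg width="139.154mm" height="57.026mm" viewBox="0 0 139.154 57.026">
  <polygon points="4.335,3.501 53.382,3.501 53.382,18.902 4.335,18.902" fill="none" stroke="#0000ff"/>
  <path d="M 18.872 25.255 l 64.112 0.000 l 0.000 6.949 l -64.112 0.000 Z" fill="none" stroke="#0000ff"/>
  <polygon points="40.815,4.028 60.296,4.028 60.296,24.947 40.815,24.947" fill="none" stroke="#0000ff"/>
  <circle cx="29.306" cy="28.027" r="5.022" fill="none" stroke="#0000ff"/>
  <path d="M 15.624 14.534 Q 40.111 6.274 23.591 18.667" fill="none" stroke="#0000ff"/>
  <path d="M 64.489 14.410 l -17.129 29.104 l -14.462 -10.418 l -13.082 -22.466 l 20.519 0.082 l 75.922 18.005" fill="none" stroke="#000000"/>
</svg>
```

; LightBurn 1.4.05
; GRBL device profile, absolute coords
G21
G90
G0 X4.335 Y53.525
M3 S478
G1 X53.382 Y53.525 F1468
G1 X53.382 Y38.124
G1 X4.335 Y38.124
G1 X4.335 Y53.525
M5
G0 X18.872 Y31.771
M3 S478
G1 X82.984 Y31.771 F1468
G1 X82.984 Y24.822
G1 X18.872 Y24.822
G1 X18.872 Y31.771
M5
G0 X40.815 Y52.998
M3 S478
G1 X60.296 Y52.998 F1468
G1 X60.296 Y32.079
G1 X40.815 Y32.079
G1 X40.815 Y52.998
M5
G0 X34.328 Y28.999
M3 S478
G1 X32.857 Y32.550 F1468
G1 X29.306 Y34.021
G1 X25.755 Y32.550
G1 X24.284 Y28.999
G1 X25.755 Y25.448
G1 X29.306 Y23.977
G1 X32.857 Y25.448
G1 X34.328 Y28.999
M5
G0 X15.624 Y42.492
M3 S478
G1 X25.305 Y45.331 F1468
G1 X29.859 Y45.589
G1 X29.288 Y43.265
G1 X23.591 Y38.359
M5
G0 X64.489 Y42.616
M3 S282
G1 X47.360 Y13.512 F3865
G1 X32.898 Y23.930
G1 X19.816 Y46.396
G1 X40.335 Y46.314
G1 X116.257 Y28.309
M5
G0 X0.000 Y0.000

viewBox `0 0 139.154 57.026` with mm width/height → 1 unit = 1 mm. Flip: y_m = 57.026 − y_svg.

**Shape 1** — `<polygon>` rectangle, stroke `#0000ff` → score (S478, F1468). Machine vertices: (4.335,53.525) → (53.382,53.525) → (53.382,38.124) → (4.335,38.124) → (4.335,53.525). Closed: final G1 returns to the first vertex.

**Shape 2** — `<path>` rectangle, stroke `#0000ff` → score (S478, F1468). Machine vertices: (18.872,31.771) → (82.984,31.771) → (82.984,24.822) → (18.872,24.822) → (18.872,31.771). Closed: final G1 returns to the first vertex.

**Shape 3** — `<polygon>` rectangle, stroke `#0000ff` → score (S478, F1468). Machine vertices: (40.815,52.998) → (60.296,52.998) → (60.296,32.079) → (40.815,32.079) → (40.815,52.998). Closed: final G1 returns to the first vertex.

**Shape 4** — `<circle>` circle, stroke `#0000ff` → score (S478, F1468). Machine vertices: (34.328,28.999) → (32.857,32.550) → (29.306,34.021) → (25.755,32.550) → (24.284,28.999) → (25.755,25.448) → (29.306,23.977) → (32.857,25.448) → (34.328,28.999). Closed: final G1 returns to the first vertex.

**Shape 5** — `<path>` quadratic bezier, stroke `#0000ff` → score (S478, F1468). Control points (SVG): P0=(15.624,14.534), P1=(40.111,6.274), P2=(23.591,18.667); sampled at t=k/4. Machine vertices: (15.624,42.492) → (25.305,45.331) → (29.859,45.589) → (29.288,43.265) → (23.591,38.359). Open path.

**Shape 6** — `<path>` open polyline, stroke `#000000` → engrave (S282, F3865). Machine vertices: (64.489,42.616) → (47.360,13.512) → (32.898,23.930) → (19.816,46.396) → (40.335,46.314) → (116.257,28.309). Open path.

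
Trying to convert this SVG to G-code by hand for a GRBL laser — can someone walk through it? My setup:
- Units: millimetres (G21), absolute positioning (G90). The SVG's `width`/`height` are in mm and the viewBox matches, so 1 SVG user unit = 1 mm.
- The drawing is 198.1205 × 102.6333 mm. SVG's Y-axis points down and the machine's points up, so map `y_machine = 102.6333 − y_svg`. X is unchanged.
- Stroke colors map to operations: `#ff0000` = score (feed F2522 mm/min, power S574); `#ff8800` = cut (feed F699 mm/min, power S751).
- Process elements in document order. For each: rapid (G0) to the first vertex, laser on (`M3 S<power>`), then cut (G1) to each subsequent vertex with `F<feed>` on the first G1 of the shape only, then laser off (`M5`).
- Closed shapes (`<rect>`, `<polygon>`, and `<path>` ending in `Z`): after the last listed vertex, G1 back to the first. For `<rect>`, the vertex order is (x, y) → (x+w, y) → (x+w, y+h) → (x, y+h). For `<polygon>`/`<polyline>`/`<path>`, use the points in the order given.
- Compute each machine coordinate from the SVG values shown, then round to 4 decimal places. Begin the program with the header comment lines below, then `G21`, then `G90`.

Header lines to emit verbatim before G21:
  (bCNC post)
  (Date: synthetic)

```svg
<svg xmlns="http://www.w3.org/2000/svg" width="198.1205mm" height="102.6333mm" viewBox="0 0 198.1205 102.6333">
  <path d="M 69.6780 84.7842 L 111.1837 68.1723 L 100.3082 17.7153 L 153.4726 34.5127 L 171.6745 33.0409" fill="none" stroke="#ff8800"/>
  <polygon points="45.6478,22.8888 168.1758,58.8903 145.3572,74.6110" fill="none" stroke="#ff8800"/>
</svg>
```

(bCNC post)
(Date: synthetic)
G21
G90
G0 X69.6780 Y17.8491
M3 S751
G1 X111.1837 Y34.4610 F699
G1 X100.3082 Y84.9180
G1 X153.4726 Y68.1206
G1 X171.6745 Y69.5924
M5
G0 X45.6478 Y79.7445
M3 S751
G1 X168.1758 Y43.7430 F699
G1 X145.3572 Y28.0223
G1 X45.6478 Y79.7445
M5

Since the viewBox matches the mm dimensions, user units are millimetres directly. The only transform is the Y-flip y_m = 102.6333 − y_svg.

Shape 1 is a open polyline drawn with `<path>`. Its stroke #ff8800 means cut at S751, F699. After flipping Y the toolpath is (69.6780,17.8491) → (111.1837,34.4610) → (100.3082,84.9180) → (153.4726,68.1206) → (171.6745,69.5924).

Shape 2 is a closed polygon drawn with `<polygon>`. Its stroke #ff8800 means cut at S751, F699. After flipping Y the toolpath is (45.6478,79.7445) → (168.1758,43.7430) → (145.3572,28.0223) → (45.6478,79.7445), returning to the start.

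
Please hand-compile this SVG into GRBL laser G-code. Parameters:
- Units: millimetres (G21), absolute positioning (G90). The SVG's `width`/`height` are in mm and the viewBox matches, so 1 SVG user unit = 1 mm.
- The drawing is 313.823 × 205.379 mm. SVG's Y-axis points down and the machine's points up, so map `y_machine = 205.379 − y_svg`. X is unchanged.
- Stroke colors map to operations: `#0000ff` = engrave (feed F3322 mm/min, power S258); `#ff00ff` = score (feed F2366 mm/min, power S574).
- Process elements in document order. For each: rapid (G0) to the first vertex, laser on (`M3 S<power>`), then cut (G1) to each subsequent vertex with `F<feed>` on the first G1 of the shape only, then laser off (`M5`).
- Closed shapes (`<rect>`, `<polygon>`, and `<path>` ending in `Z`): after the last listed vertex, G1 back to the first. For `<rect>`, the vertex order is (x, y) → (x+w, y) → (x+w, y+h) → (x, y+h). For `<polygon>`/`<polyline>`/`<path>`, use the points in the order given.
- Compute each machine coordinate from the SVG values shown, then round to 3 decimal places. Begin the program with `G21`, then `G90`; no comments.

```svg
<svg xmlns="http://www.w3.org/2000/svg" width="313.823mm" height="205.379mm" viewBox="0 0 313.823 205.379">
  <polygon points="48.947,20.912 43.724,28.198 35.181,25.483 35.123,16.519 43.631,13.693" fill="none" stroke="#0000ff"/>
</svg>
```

1 u = 1 mm; y_m = 205.379 − y.

[1] `<polygon>` regular polygon, #0000ff→engrave S258 F3322: (48.947,184.467) → (43.724,177.181) → (35.181,179.896) → (35.123,188.860) → (43.631,191.686) → (48.947,184.467) (closed)

G21
G90
G0 X48.947 Y184.467
M3 S258
G1 X43.724 Y177.181 F3322
G1 X35.181 Y179.896
G1 X35.123 Y188.860
G1 X43.631 Y191.686
G1 X48.947 Y184.467
M5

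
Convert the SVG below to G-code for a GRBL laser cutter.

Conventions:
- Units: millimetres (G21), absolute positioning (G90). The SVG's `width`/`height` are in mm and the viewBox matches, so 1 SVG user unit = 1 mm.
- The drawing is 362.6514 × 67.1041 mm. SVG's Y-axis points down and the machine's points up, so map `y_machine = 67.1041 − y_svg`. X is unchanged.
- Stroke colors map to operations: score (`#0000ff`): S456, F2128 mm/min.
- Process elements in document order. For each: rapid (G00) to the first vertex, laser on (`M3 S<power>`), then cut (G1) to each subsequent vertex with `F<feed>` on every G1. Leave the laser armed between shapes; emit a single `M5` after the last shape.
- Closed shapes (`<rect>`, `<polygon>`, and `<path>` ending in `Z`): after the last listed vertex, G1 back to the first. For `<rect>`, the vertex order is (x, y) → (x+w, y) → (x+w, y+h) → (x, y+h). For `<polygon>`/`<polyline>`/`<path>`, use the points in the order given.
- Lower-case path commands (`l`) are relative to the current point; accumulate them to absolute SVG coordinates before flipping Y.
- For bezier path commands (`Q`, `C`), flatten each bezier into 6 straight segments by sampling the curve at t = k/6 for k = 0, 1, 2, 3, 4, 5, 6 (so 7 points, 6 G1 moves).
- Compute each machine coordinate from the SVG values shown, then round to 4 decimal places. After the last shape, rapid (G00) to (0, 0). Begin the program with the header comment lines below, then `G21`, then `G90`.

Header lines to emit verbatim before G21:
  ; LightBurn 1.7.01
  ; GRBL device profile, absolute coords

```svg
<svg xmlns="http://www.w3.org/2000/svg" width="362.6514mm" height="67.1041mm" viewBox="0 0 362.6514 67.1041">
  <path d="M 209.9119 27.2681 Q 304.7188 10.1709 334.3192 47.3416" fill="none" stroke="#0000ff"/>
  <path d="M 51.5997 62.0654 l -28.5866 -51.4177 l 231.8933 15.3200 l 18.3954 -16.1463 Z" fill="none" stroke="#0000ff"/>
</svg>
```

viewBox `0 0 362.6514 67.1041` with mm width/height → 1 unit = 1 mm. Flip: y_m = 67.1041 − y_svg.

**Shape 1** — `<path>` quadratic bezier, stroke `#0000ff` → score (S456, F2128). Control points (SVG): P0=(209.9119,27.2681), P1=(304.7188,10.1709), P2=(334.3192,47.3416); sampled at t=k/6. Machine vertices: (209.9119,39.8360) → (239.7029,44.0276) → (265.8713,45.2044) → (288.4172,43.3662) → (307.3404,38.5132) → (322.6411,30.6453) → (334.3192,19.7625). Open path.

**Shape 2** — `<path>` closed polygon, stroke `#0000ff` → score (S456, F2128). Machine vertices: (51.5997,5.0387) → (23.0131,56.4564) → (254.9064,41.1364) → (273.3018,57.2827) → (51.5997,5.0387). Closed: final G1 returns to the first vertex.

; LightBurn 1.7.01
; GRBL device profile, absolute coords
G21
G90
G00 X209.9119 Y39.8360
M3 S456
G1 X239.7029 Y44.0276 F2128
G1 X265.8713 Y45.2044 F2128
G1 X288.4172 Y43.3662 F2128
G1 X307.3404 Y38.5132 F2128
G1 X322.6411 Y30.6453 F2128
G1 X334.3192 Y19.7625 F2128
G00 X51.5997 Y5.0387
M3 S456
G1 X23.0131 Y56.4564 F2128
G1 X254.9064 Y41.1364 F2128
G1 X273.3018 Y57.2827 F2128
G1 X51.5997 Y5.0387 F2128
M5
G00 X0.0000 Y0.0000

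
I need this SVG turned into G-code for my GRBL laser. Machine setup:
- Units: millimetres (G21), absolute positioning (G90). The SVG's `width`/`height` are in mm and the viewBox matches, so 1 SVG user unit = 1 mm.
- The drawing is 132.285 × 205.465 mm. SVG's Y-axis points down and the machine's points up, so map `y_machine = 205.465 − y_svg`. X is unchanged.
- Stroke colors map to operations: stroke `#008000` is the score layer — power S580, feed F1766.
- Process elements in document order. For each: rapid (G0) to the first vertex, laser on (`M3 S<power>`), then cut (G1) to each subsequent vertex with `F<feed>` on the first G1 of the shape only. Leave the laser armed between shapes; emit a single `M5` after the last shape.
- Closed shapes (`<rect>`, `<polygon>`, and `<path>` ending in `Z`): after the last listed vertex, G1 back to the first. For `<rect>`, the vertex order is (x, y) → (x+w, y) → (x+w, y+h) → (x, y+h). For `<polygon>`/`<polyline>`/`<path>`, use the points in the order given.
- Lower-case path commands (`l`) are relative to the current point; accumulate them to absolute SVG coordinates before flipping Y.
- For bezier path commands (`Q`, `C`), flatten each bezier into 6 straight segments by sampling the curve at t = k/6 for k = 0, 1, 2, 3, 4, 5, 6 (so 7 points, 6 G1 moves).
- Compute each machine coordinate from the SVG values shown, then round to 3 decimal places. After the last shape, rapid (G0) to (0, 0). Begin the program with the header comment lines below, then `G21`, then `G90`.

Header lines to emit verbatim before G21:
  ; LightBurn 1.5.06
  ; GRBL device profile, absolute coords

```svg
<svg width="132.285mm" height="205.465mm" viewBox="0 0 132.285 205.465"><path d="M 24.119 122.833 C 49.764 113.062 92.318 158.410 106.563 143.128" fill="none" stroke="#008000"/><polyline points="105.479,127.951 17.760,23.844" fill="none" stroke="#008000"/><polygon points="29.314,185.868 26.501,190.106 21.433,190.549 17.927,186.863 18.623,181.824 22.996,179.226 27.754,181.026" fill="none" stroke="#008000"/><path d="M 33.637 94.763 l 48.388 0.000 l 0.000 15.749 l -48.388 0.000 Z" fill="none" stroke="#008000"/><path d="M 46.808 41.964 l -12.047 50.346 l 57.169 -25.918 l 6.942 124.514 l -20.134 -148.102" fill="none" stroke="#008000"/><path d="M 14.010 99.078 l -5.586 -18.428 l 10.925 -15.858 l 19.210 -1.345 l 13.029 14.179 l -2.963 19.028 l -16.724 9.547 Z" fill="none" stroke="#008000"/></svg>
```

; LightBurn 1.5.06
; GRBL device profile, absolute coords
G21
G90
G0 X24.119 Y82.632
M3 S580
G1 X38.141 Y83.460 F1766
G1 X53.726 Y78.317
G1 X69.616 Y70.418
G1 X84.556 Y62.978
G1 X97.291 Y59.213
G1 X106.563 Y62.337
G0 X105.479 Y77.514
M3 S580
G1 X17.760 Y181.621 F1766
G0 X29.314 Y19.597
M3 S580
G1 X26.501 Y15.359 F1766
G1 X21.433 Y14.916
G1 X17.927 Y18.602
G1 X18.623 Y23.641
G1 X22.996 Y26.239
G1 X27.754 Y24.439
G1 X29.314 Y19.597
G0 X33.637 Y110.702
M3 S580
G1 X82.025 Y110.702 F1766
G1 X82.025 Y94.953
G1 X33.637 Y94.953
G1 X33.637 Y110.702
G0 X46.808 Y163.501
M3 S580
G1 X34.761 Y113.155 F1766
G1 X91.930 Y139.073
G1 X98.872 Y14.559
G1 X78.738 Y162.661
G0 X14.010 Y106.387
M3 S580
G1 X8.424 Y124.815 F1766
G1 X19.349 Y140.673
G1 X38.559 Y142.018
G1 X51.588 Y127.839
G1 X48.625 Y108.811
G1 X31.901 Y99.264
G1 X14.010 Y106.387
M5
G0 X0.000 Y0.000

1 u = 1 mm; y_m = 205.465 − y.

[1] `<path>` cubic bezier, #008000→score S580 F1766: (24.119,82.632) → (38.141,83.460) → (53.726,78.317) → (69.616,70.418) → (84.556,62.978) → (97.291,59.213) → (106.563,62.337)

[2] `<polyline>` line segment, #008000→score S580 F1766: (105.479,77.514) → (17.760,181.621)

[3] `<polygon>` regular polygon, #008000→score S580 F1766: (29.314,19.597) → (26.501,15.359) → (21.433,14.916) → (17.927,18.602) → (18.623,23.641) → (22.996,26.239) → (27.754,24.439) → (29.314,19.597) (closed)

[4] `<path>` rectangle, #008000→score S580 F1766: (33.637,110.702) → (82.025,110.702) → (82.025,94.953) → (33.637,94.953) → (33.637,110.702) (closed)

[5] `<path>` open polyline, #008000→score S580 F1766: (46.808,163.501) → (34.761,113.155) → (91.930,139.073) → (98.872,14.559) → (78.738,162.661)

[6] `<path>` regular polygon, #008000→score S580 F1766: (14.010,106.387) → (8.424,124.815) → (19.349,140.673) → (38.559,142.018) → (51.588,127.839) → (48.625,108.811) → (31.901,99.264) → (14.010,106.387) (closed)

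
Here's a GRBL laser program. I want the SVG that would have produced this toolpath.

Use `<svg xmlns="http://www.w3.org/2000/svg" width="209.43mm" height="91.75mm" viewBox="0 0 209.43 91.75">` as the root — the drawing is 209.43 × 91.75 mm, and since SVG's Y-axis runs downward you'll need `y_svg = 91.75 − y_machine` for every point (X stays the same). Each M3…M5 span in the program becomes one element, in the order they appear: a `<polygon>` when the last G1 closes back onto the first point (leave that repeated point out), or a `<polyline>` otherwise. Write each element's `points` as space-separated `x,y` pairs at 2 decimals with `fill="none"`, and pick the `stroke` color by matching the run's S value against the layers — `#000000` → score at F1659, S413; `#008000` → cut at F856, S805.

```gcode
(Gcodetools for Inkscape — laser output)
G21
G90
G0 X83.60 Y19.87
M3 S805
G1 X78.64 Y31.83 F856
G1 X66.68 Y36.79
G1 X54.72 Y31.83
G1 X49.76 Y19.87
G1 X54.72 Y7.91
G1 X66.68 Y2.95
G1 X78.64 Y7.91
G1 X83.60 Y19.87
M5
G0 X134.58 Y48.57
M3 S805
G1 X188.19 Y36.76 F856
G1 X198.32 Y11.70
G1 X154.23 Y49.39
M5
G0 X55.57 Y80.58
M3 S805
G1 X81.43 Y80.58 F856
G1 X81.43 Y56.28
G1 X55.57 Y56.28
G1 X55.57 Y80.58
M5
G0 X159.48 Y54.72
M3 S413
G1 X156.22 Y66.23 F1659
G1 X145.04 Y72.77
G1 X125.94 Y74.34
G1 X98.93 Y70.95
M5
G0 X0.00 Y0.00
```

Each laser-on run becomes one SVG element. Flip Y back into SVG space with y_svg = 91.75 − y_machine.

Run 1: S805 ⇒ cut layer `#008000`. The run returns to its start, so emit a `<polygon>` with points (Y-flipped): 83.60,71.88 78.64,59.92 66.68,54.96 54.72,59.92 49.76,71.88 54.72,83.84 66.68,88.80 78.64,83.84.

Run 2: the run's S805 means `#008000` (cut). The run is open, so emit a `<polyline>` with points (Y-flipped): 134.58,43.18 188.19,54.99 198.32,80.05 154.23,42.36.

Run 3: S805 ⇒ cut layer `#008000`. The run returns to its start, so emit a `<polygon>` with points (Y-flipped): 55.57,11.17 81.43,11.17 81.43,35.47 55.57,35.47.

Run 4: the run's S413 means `#000000` (score). The run is open, so emit a `<polyline>` with points (Y-flipped): 159.48,37.03 156.22,25.52 145.04,18.98 125.94,17.41 98.93,20.80.

<svg xmlns="http://www.w3.org/2000/svg" width="209.43mm" height="91.75mm" viewBox="0 0 209.43 91.75">
  <polygon points="83.60,71.88 78.64,59.92 66.68,54.96 54.72,59.92 49.76,71.88 54.72,83.84 66.68,88.80 78.64,83.84" fill="none" stroke="#008000"/>
  <polyline points="134.58,43.18 188.19,54.99 198.32,80.05 154.23,42.36" fill="none" stroke="#008000"/>
  <polygon points="55.57,11.17 81.43,11.17 81.43,35.47 55.57,35.47" fill="none" stroke="#008000"/>
  <polyline points="159.48,37.03 156.22,25.52 145.04,18.98 125.94,17.41 98.93,20.80" fill="none" stroke="#000000"/>
</svg>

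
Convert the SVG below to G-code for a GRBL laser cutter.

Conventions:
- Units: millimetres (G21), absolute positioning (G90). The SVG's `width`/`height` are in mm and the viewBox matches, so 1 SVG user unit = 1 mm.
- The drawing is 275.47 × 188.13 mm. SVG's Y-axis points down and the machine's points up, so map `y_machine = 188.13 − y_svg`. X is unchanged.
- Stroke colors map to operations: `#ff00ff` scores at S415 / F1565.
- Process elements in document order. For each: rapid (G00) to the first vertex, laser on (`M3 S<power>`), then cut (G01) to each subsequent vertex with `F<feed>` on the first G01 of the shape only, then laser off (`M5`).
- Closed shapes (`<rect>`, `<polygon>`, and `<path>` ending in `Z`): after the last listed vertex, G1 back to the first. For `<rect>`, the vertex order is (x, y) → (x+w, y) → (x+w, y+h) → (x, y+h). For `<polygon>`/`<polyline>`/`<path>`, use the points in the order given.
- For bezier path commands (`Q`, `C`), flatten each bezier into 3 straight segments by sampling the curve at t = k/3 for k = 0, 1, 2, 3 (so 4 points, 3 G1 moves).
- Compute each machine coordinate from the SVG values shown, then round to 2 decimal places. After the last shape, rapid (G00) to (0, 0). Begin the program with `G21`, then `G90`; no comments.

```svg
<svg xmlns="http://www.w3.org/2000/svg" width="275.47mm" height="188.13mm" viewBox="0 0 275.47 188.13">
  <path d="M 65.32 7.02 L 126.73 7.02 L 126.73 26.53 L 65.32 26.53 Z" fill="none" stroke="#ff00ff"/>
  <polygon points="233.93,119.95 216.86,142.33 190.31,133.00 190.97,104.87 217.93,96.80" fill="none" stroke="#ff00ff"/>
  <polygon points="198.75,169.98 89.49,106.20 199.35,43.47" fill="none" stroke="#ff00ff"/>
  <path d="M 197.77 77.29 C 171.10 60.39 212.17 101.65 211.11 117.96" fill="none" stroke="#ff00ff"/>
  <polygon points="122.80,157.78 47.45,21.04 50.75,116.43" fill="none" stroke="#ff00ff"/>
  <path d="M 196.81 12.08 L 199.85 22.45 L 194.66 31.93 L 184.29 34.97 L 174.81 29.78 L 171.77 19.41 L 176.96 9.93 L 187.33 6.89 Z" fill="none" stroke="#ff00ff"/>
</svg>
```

Since the viewBox matches the mm dimensions, user units are millimetres directly. The only transform is the Y-flip y_m = 188.13 − y_svg.

Shape 1 is a rectangle drawn with `<path>`. Its stroke #ff00ff means score at S415, F1565. After flipping Y the toolpath is (65.32,181.11) → (126.73,181.11) → (126.73,161.60) → (65.32,161.60) → (65.32,181.11), returning to the start.

Shape 2 is a regular polygon drawn with `<polygon>`. Its stroke #ff00ff means score at S415, F1565. After flipping Y the toolpath is (233.93,68.18) → (216.86,45.80) → (190.31,55.13) → (190.97,83.26) → (217.93,91.33) → (233.93,68.18), returning to the start.

Shape 3 is a regular polygon drawn with `<polygon>`. Its stroke #ff00ff means score at S415, F1565. After flipping Y the toolpath is (198.75,18.15) → (89.49,81.93) → (199.35,144.66) → (198.75,18.15), returning to the start.

Shape 4 is a cubic bezier drawn with `<path>`. Its stroke #ff00ff means score at S415, F1565. After flipping Y the toolpath is (197.77,110.84) → (189.61,111.43) → (202.20,91.72) → (211.11,70.17).

Shape 5 is a closed polygon drawn with `<polygon>`. Its stroke #ff00ff means score at S415, F1565. After flipping Y the toolpath is (122.80,30.35) → (47.45,167.09) → (50.75,71.70) → (122.80,30.35), returning to the start.

Shape 6 is a regular polygon drawn with `<path>`. Its stroke #ff00ff means score at S415, F1565. After flipping Y the toolpath is (196.81,176.05) → (199.85,165.68) → (194.66,156.20) → (184.29,153.16) → (174.81,158.35) → (171.77,168.72) → (176.96,178.20) → (187.33,181.24) → (196.81,176.05), returning to the start.

G21
G90
G00 X65.32 Y181.11
M3 S415
G01 X126.73 Y181.11 F1565
G01 X126.73 Y161.60
G01 X65.32 Y161.60
G01 X65.32 Y181.11
M5
G00 X233.93 Y68.18
M3 S415
G01 X216.86 Y45.80 F1565
G01 X190.31 Y55.13
G01 X190.97 Y83.26
G01 X217.93 Y91.33
G01 X233.93 Y68.18
M5
G00 X198.75 Y18.15
M3 S415
G01 X89.49 Y81.93 F1565
G01 X199.35 Y144.66
G01 X198.75 Y18.15
M5
G00 X197.77 Y110.84
M3 S415
G01 X189.61 Y111.43 F1565
G01 X202.20 Y91.72
G01 X211.11 Y70.17
M5
G00 X122.80 Y30.35
M3 S415
G01 X47.45 Y167.09 F1565
G01 X50.75 Y71.70
G01 X122.80 Y30.35
M5
G00 X196.81 Y176.05
M3 S415
G01 X199.85 Y165.68 F1565
G01 X194.66 Y156.20
G01 X184.29 Y153.16
G01 X174.81 Y158.35
G01 X171.77 Y168.72
G01 X176.96 Y178.20
G01 X187.33 Y181.24
G01 X196.81 Y176.05
M5
G00 X0.00 Y0.00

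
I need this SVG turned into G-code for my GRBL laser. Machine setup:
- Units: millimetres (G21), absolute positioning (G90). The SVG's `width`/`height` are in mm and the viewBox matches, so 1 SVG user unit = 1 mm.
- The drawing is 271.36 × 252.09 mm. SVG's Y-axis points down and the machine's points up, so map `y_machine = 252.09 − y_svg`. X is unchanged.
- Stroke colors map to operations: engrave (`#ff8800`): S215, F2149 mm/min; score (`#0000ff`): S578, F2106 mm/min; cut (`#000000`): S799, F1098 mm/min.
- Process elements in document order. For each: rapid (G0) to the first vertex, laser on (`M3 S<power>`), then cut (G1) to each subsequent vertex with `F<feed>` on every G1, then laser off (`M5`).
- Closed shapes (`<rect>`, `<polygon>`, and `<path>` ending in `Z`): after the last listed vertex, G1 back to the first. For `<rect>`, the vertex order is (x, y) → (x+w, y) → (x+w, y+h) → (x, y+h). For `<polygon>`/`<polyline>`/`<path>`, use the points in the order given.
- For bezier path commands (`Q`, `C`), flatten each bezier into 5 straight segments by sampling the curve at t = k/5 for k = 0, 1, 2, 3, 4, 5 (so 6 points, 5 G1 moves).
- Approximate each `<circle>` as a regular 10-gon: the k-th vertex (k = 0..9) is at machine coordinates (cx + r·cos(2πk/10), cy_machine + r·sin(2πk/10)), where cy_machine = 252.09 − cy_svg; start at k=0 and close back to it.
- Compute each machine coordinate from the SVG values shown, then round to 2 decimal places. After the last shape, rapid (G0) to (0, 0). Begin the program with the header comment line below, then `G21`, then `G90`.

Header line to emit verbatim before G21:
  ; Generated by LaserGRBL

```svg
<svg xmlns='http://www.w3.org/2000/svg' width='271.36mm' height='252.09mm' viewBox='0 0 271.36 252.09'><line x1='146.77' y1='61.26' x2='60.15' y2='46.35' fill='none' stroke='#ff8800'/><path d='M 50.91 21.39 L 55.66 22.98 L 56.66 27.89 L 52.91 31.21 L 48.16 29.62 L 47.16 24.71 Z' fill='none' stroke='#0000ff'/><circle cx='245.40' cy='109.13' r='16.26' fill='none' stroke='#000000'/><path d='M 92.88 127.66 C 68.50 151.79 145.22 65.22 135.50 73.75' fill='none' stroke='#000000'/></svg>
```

Since the viewBox matches the mm dimensions, user units are millimetres directly. The only transform is the Y-flip y_m = 252.09 − y_svg.

Shape 1 is a line segment drawn with `<line>`. Its stroke #ff8800 means engrave at S215, F2149. After flipping Y the toolpath is (146.77,190.83) → (60.15,205.74).

Shape 2 is a regular polygon drawn with `<path>`. Its stroke #0000ff means score at S578, F2106. After flipping Y the toolpath is (50.91,230.70) → (55.66,229.11) → (56.66,224.20) → (52.91,220.88) → (48.16,222.47) → (47.16,227.38) → (50.91,230.70), returning to the start.

Shape 3 is a circle drawn with `<circle>`. Its stroke #000000 means cut at S799, F1098. After flipping Y the toolpath is (261.66,142.96) → (258.55,152.52) → (250.42,158.42) → (240.38,158.42) → (232.25,152.52) → (229.14,142.96) → (232.25,133.40) → (240.38,127.50) → (250.42,127.50) → (258.55,133.40) → (261.66,142.96), returning to the start.

Shape 4 is a cubic bezier drawn with `<path>`. Its stroke #000000 means cut at S799, F1098. After flipping Y the toolpath is (92.88,124.43) → (88.88,121.59) → (100.15,135.44) → (117.68,156.10) → (132.46,173.69) → (135.50,178.34).

; Generated by LaserGRBL
G21
G90
G0 X146.77 Y190.83
M3 S215
G1 X60.15 Y205.74 F2149
M5
G0 X50.91 Y230.70
M3 S578
G1 X55.66 Y229.11 F2106
G1 X56.66 Y224.20 F2106
G1 X52.91 Y220.88 F2106
G1 X48.16 Y222.47 F2106
G1 X47.16 Y227.38 F2106
G1 X50.91 Y230.70 F2106
M5
G0 X261.66 Y142.96
M3 S799
G1 X258.55 Y152.52 F1098
G1 X250.42 Y158.42 F1098
G1 X240.38 Y158.42 F1098
G1 X232.25 Y152.52 F1098
G1 X229.14 Y142.96 F1098
G1 X232.25 Y133.40 F1098
G1 X240.38 Y127.50 F1098
G1 X250.42 Y127.50 F1098
G1 X258.55 Y133.40 F1098
G1 X261.66 Y142.96 F1098
M5
G0 X92.88 Y124.43
M3 S799
G1 X88.88 Y121.59 F1098
G1 X100.15 Y135.44 F1098
G1 X117.68 Y156.10 F1098
G1 X132.46 Y173.69 F1098
G1 X135.50 Y178.34 F1098
M5
G0 X0.00 Y0.00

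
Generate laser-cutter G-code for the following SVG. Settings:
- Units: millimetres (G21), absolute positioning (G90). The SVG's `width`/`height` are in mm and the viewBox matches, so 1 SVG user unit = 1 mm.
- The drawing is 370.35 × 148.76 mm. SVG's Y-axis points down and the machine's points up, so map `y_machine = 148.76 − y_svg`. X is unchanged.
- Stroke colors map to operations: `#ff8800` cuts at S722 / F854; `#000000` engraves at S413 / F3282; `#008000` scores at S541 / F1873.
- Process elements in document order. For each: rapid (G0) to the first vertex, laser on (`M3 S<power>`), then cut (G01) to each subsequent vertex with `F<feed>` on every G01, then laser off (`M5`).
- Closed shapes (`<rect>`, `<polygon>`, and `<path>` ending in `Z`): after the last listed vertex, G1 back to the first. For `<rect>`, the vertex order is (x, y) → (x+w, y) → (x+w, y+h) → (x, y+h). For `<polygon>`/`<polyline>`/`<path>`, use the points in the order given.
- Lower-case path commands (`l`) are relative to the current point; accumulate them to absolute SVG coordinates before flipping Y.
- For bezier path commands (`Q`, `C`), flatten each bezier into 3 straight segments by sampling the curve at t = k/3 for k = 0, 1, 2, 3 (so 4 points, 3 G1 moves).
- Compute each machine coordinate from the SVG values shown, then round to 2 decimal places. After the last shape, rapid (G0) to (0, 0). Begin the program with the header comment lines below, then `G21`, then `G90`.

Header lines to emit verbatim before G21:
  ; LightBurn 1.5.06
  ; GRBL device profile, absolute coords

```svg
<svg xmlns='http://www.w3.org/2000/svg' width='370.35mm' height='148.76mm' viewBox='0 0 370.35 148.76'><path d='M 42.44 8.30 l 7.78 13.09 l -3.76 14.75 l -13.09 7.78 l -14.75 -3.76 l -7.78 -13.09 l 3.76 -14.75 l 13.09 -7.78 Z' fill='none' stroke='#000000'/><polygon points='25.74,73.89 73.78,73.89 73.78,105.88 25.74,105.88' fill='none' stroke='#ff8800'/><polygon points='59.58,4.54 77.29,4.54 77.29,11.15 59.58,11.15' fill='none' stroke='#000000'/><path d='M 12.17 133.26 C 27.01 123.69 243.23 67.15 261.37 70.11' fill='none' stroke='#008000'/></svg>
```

Since the viewBox matches the mm dimensions, user units are millimetres directly. The only transform is the Y-flip y_m = 148.76 − y_svg.

Shape 1 is a regular polygon drawn with `<path>`. Its stroke #000000 means engrave at S413, F3282. After flipping Y the toolpath is (42.44,140.46) → (50.22,127.37) → (46.46,112.62) → (33.37,104.84) → (18.62,108.60) → (10.84,121.69) → (14.60,136.44) → (27.69,144.22) → (42.44,140.46), returning to the start.

Shape 2 is a rectangle drawn with `<polygon>`. Its stroke #ff8800 means cut at S722, F854. After flipping Y the toolpath is (25.74,74.87) → (73.78,74.87) → (73.78,42.88) → (25.74,42.88) → (25.74,74.87), returning to the start.

Shape 3 is a rectangle drawn with `<polygon>`. Its stroke #000000 means engrave at S413, F3282. After flipping Y the toolpath is (59.58,144.22) → (77.29,144.22) → (77.29,137.61) → (59.58,137.61) → (59.58,144.22), returning to the start.

Shape 4 is a cubic bezier drawn with `<path>`. Its stroke #008000 means score at S541, F1873. After flipping Y the toolpath is (12.17,15.50) → (79.34,36.78) → (192.00,65.72) → (261.37,78.65).

; LightBurn 1.5.06
; GRBL device profile, absolute coords
G21
G90
G0 X42.44 Y140.46
M3 S413
G01 X50.22 Y127.37 F3282
G01 X46.46 Y112.62 F3282
G01 X33.37 Y104.84 F3282
G01 X18.62 Y108.60 F3282
G01 X10.84 Y121.69 F3282
G01 X14.60 Y136.44 F3282
G01 X27.69 Y144.22 F3282
G01 X42.44 Y140.46 F3282
M5
G0 X25.74 Y74.87
M3 S722
G01 X73.78 Y74.87 F854
G01 X73.78 Y42.88 F854
G01 X25.74 Y42.88 F854
G01 X25.74 Y74.87 F854
M5
G0 X59.58 Y144.22
M3 S413
G01 X77.29 Y144.22 F3282
G01 X77.29 Y137.61 F3282
G01 X59.58 Y137.61 F3282
G01 X59.58 Y144.22 F3282
M5
G0 X12.17 Y15.50
M3 S541
G01 X79.34 Y36.78 F1873
G01 X192.00 Y65.72 F1873
G01 X261.37 Y78.65 F1873
M5
G0 X0.00 Y0.00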